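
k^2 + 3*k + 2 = (k + 1)*(k + 2)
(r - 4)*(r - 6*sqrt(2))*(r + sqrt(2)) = r^3 - 5*sqrt(2)*r^2 - 4*r^2 - 12*r + 20*sqrt(2)*r + 48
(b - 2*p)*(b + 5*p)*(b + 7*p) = b^3 + 10*b^2*p + 11*b*p^2 - 70*p^3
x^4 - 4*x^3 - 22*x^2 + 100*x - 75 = (x - 5)*(x - 3)*(x - 1)*(x + 5)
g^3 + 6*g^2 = g^2*(g + 6)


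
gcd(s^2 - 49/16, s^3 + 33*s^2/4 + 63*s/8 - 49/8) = s + 7/4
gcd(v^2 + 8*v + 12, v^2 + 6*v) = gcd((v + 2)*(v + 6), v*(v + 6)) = v + 6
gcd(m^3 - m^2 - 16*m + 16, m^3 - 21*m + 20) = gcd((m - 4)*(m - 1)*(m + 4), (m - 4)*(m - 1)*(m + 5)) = m^2 - 5*m + 4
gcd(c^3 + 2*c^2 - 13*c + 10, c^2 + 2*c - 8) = c - 2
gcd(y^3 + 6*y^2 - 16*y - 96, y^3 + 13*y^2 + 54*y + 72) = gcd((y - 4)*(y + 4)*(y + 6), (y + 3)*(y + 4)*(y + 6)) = y^2 + 10*y + 24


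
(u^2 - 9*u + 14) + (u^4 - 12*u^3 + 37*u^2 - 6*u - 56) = u^4 - 12*u^3 + 38*u^2 - 15*u - 42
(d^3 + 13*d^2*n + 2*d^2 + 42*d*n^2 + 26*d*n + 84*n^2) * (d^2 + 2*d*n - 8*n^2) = d^5 + 15*d^4*n + 2*d^4 + 60*d^3*n^2 + 30*d^3*n - 20*d^2*n^3 + 120*d^2*n^2 - 336*d*n^4 - 40*d*n^3 - 672*n^4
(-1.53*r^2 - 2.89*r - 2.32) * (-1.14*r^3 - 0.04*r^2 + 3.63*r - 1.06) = 1.7442*r^5 + 3.3558*r^4 - 2.7935*r^3 - 8.7761*r^2 - 5.3582*r + 2.4592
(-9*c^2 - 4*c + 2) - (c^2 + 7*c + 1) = -10*c^2 - 11*c + 1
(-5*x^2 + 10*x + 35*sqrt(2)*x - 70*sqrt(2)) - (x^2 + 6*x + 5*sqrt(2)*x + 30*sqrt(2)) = -6*x^2 + 4*x + 30*sqrt(2)*x - 100*sqrt(2)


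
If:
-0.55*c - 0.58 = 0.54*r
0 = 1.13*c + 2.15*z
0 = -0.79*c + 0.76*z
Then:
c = 0.00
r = -1.07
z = 0.00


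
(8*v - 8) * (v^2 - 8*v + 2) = 8*v^3 - 72*v^2 + 80*v - 16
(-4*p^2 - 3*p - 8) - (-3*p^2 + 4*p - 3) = -p^2 - 7*p - 5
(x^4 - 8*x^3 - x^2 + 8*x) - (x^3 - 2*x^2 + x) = x^4 - 9*x^3 + x^2 + 7*x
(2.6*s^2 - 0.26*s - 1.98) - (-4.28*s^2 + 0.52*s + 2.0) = 6.88*s^2 - 0.78*s - 3.98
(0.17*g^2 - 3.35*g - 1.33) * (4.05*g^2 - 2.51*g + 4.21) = 0.6885*g^4 - 13.9942*g^3 + 3.7377*g^2 - 10.7652*g - 5.5993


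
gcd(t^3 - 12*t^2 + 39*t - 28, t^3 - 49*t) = t - 7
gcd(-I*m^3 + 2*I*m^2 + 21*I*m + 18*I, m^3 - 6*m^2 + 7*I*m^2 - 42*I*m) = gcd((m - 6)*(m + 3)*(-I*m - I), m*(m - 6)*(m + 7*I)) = m - 6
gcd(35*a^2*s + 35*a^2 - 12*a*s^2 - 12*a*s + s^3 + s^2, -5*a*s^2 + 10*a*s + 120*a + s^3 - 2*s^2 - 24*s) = -5*a + s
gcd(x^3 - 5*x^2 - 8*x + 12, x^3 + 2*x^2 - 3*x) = x - 1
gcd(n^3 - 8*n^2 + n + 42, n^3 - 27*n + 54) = n - 3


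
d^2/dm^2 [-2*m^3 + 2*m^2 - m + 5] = 4 - 12*m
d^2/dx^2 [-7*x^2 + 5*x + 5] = -14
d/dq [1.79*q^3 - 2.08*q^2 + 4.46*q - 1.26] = 5.37*q^2 - 4.16*q + 4.46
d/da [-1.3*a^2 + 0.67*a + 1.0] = 0.67 - 2.6*a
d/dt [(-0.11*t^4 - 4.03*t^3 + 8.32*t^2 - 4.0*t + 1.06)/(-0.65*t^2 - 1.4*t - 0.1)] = (0.143*t^5 + 3.0815*t^4 + 11.328*t^3 - 13.039*t^2 - 0.286*t + 1.884)/(0.4225*t^4 + 1.82*t^3 + 2.09*t^2 + 0.28*t + 0.01)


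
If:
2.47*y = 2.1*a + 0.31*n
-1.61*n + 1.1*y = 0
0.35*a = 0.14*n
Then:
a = 0.00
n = 0.00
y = 0.00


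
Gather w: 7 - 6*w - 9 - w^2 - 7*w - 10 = -w^2 - 13*w - 12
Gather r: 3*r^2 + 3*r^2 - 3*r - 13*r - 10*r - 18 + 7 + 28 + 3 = 6*r^2 - 26*r + 20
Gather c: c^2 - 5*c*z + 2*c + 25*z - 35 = c^2 + c*(2 - 5*z) + 25*z - 35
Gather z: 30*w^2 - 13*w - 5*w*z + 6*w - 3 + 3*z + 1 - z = 30*w^2 - 7*w + z*(2 - 5*w) - 2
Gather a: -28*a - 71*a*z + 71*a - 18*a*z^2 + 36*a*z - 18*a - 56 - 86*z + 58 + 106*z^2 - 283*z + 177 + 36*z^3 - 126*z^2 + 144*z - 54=a*(-18*z^2 - 35*z + 25) + 36*z^3 - 20*z^2 - 225*z + 125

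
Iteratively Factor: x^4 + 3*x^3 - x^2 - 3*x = (x + 1)*(x^3 + 2*x^2 - 3*x) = (x - 1)*(x + 1)*(x^2 + 3*x) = x*(x - 1)*(x + 1)*(x + 3)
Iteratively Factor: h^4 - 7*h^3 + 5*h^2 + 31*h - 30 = (h + 2)*(h^3 - 9*h^2 + 23*h - 15) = (h - 5)*(h + 2)*(h^2 - 4*h + 3) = (h - 5)*(h - 3)*(h + 2)*(h - 1)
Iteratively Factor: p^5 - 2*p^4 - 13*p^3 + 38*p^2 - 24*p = (p)*(p^4 - 2*p^3 - 13*p^2 + 38*p - 24) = p*(p - 1)*(p^3 - p^2 - 14*p + 24) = p*(p - 1)*(p + 4)*(p^2 - 5*p + 6) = p*(p - 3)*(p - 1)*(p + 4)*(p - 2)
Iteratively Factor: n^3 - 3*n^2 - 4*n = (n)*(n^2 - 3*n - 4) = n*(n + 1)*(n - 4)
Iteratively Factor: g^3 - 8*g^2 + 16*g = (g)*(g^2 - 8*g + 16) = g*(g - 4)*(g - 4)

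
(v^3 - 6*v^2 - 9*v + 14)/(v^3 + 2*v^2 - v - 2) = (v - 7)/(v + 1)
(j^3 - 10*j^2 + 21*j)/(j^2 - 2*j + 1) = j*(j^2 - 10*j + 21)/(j^2 - 2*j + 1)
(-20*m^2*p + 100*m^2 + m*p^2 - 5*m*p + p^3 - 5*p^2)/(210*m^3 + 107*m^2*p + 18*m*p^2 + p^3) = (-4*m*p + 20*m + p^2 - 5*p)/(42*m^2 + 13*m*p + p^2)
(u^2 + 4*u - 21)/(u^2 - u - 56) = (u - 3)/(u - 8)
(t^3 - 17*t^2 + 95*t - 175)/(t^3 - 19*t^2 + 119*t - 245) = (t - 5)/(t - 7)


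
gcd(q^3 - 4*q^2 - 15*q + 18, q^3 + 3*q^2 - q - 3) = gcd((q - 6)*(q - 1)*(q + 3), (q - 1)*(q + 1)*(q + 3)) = q^2 + 2*q - 3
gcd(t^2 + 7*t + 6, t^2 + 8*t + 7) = t + 1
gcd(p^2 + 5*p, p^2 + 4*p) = p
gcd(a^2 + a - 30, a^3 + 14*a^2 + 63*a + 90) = a + 6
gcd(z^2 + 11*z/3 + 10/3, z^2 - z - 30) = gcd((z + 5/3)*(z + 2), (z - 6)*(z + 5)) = 1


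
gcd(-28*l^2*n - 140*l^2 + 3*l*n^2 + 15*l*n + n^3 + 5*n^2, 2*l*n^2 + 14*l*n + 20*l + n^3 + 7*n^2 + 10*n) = n + 5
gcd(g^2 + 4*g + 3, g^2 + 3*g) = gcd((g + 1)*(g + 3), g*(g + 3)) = g + 3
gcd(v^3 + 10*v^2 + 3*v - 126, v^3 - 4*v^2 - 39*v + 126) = v^2 + 3*v - 18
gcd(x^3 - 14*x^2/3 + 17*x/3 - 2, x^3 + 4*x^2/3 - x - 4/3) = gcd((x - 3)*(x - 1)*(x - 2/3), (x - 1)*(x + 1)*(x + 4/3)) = x - 1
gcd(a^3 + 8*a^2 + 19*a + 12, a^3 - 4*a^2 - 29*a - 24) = a^2 + 4*a + 3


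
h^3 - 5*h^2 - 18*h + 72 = (h - 6)*(h - 3)*(h + 4)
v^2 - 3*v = v*(v - 3)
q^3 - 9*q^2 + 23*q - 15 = (q - 5)*(q - 3)*(q - 1)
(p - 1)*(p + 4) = p^2 + 3*p - 4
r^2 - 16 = (r - 4)*(r + 4)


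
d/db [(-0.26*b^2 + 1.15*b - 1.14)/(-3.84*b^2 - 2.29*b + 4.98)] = (5.0114*b^2 - 11.3448*b + 3.1164)/(14.7456*b^4 + 17.5872*b^3 - 33.0023*b^2 - 22.8084*b + 24.8004)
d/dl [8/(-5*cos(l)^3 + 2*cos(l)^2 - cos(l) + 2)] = 8*(-15*cos(l)^2 + 4*cos(l) - 1)*sin(l)/(5*cos(l)^3 - 2*cos(l)^2 + cos(l) - 2)^2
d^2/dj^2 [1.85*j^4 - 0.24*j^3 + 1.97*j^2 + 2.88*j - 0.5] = 22.2*j^2 - 1.44*j + 3.94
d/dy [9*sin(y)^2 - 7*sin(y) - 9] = (18*sin(y) - 7)*cos(y)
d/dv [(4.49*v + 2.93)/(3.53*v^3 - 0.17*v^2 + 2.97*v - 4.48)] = (-31.6994*v^3 - 30.2654*v^2 + 0.9962*v - 28.8173)/(12.4609*v^6 - 1.2002*v^5 + 20.9971*v^4 - 32.6386*v^3 + 10.3441*v^2 - 26.6112*v + 20.0704)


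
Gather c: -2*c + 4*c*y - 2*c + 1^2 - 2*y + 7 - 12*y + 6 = c*(4*y - 4) - 14*y + 14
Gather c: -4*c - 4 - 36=-4*c - 40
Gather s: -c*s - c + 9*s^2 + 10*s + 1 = -c + 9*s^2 + s*(10 - c) + 1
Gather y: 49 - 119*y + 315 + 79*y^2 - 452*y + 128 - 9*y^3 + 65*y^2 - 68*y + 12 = -9*y^3 + 144*y^2 - 639*y + 504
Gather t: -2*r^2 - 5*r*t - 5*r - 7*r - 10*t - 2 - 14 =-2*r^2 - 12*r + t*(-5*r - 10) - 16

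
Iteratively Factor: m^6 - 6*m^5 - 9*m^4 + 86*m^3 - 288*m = (m - 4)*(m^5 - 2*m^4 - 17*m^3 + 18*m^2 + 72*m) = (m - 4)^2*(m^4 + 2*m^3 - 9*m^2 - 18*m) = m*(m - 4)^2*(m^3 + 2*m^2 - 9*m - 18) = m*(m - 4)^2*(m + 2)*(m^2 - 9) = m*(m - 4)^2*(m - 3)*(m + 2)*(m + 3)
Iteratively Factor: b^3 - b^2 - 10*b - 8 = (b + 1)*(b^2 - 2*b - 8) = (b - 4)*(b + 1)*(b + 2)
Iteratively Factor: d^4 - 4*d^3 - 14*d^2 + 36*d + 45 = (d + 1)*(d^3 - 5*d^2 - 9*d + 45) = (d - 3)*(d + 1)*(d^2 - 2*d - 15) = (d - 5)*(d - 3)*(d + 1)*(d + 3)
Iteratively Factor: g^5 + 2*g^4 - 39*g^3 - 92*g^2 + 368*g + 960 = (g + 4)*(g^4 - 2*g^3 - 31*g^2 + 32*g + 240) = (g + 3)*(g + 4)*(g^3 - 5*g^2 - 16*g + 80) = (g + 3)*(g + 4)^2*(g^2 - 9*g + 20) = (g - 4)*(g + 3)*(g + 4)^2*(g - 5)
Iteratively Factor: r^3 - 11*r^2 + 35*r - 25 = (r - 5)*(r^2 - 6*r + 5) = (r - 5)*(r - 1)*(r - 5)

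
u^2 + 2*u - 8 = (u - 2)*(u + 4)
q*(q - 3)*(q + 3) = q^3 - 9*q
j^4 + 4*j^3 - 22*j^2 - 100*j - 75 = (j - 5)*(j + 1)*(j + 3)*(j + 5)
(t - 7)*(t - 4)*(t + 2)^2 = t^4 - 7*t^3 - 12*t^2 + 68*t + 112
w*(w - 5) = w^2 - 5*w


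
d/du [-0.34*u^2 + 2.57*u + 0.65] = 2.57 - 0.68*u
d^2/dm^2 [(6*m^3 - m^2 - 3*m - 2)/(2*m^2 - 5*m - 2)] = 16*(19*m^3 + 18*m^2 + 12*m - 4)/(8*m^6 - 60*m^5 + 126*m^4 - 5*m^3 - 126*m^2 - 60*m - 8)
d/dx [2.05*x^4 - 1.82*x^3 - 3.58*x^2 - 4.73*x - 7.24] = 8.2*x^3 - 5.46*x^2 - 7.16*x - 4.73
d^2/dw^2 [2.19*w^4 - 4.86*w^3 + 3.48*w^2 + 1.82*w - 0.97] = 26.28*w^2 - 29.16*w + 6.96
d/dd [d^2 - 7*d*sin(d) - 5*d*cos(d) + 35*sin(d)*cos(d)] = 5*d*sin(d) - 7*d*cos(d) + 2*d - 7*sin(d) - 5*cos(d) + 35*cos(2*d)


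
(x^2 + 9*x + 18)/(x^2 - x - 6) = (x^2 + 9*x + 18)/(x^2 - x - 6)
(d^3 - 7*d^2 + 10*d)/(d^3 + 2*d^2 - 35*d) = (d - 2)/(d + 7)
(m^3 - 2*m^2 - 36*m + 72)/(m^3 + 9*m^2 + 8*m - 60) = (m - 6)/(m + 5)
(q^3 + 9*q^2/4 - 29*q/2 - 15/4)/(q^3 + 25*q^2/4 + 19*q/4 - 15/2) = (4*q^2 - 11*q - 3)/(4*q^2 + 5*q - 6)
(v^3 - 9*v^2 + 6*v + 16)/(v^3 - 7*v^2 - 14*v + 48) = (v + 1)/(v + 3)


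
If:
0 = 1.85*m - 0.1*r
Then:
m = 0.0540540540540541*r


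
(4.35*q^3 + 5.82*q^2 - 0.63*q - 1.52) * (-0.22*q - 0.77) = -0.957*q^4 - 4.6299*q^3 - 4.3428*q^2 + 0.8195*q + 1.1704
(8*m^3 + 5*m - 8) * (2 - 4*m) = -32*m^4 + 16*m^3 - 20*m^2 + 42*m - 16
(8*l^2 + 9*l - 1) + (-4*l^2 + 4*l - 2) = 4*l^2 + 13*l - 3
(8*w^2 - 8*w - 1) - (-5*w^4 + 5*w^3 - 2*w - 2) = 5*w^4 - 5*w^3 + 8*w^2 - 6*w + 1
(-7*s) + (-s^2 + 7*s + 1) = 1 - s^2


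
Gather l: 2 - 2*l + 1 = 3 - 2*l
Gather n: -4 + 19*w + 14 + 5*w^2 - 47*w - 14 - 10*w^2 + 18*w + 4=-5*w^2 - 10*w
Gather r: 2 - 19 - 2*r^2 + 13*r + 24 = -2*r^2 + 13*r + 7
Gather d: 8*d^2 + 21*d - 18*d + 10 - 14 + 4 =8*d^2 + 3*d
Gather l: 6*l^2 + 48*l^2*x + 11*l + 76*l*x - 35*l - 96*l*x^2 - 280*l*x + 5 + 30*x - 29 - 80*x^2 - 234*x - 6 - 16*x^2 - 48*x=l^2*(48*x + 6) + l*(-96*x^2 - 204*x - 24) - 96*x^2 - 252*x - 30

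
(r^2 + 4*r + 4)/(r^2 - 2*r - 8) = (r + 2)/(r - 4)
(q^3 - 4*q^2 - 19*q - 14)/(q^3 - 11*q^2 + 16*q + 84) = (q + 1)/(q - 6)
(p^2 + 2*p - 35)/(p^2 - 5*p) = (p + 7)/p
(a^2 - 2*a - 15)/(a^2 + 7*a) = (a^2 - 2*a - 15)/(a*(a + 7))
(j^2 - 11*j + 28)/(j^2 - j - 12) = (j - 7)/(j + 3)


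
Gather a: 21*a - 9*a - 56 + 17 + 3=12*a - 36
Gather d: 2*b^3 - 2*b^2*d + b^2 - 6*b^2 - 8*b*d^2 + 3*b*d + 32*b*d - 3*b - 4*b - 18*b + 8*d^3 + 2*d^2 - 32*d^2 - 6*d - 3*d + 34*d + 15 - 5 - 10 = 2*b^3 - 5*b^2 - 25*b + 8*d^3 + d^2*(-8*b - 30) + d*(-2*b^2 + 35*b + 25)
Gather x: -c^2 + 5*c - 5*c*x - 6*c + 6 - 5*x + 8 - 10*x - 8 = -c^2 - c + x*(-5*c - 15) + 6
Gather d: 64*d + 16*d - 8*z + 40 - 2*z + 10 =80*d - 10*z + 50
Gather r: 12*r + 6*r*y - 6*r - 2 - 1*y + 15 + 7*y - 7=r*(6*y + 6) + 6*y + 6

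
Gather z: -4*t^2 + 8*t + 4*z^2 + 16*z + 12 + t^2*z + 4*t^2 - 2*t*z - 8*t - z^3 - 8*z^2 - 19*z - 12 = -z^3 - 4*z^2 + z*(t^2 - 2*t - 3)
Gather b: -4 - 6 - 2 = -12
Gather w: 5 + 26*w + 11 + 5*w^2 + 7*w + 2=5*w^2 + 33*w + 18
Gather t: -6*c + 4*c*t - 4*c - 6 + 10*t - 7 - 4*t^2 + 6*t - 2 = -10*c - 4*t^2 + t*(4*c + 16) - 15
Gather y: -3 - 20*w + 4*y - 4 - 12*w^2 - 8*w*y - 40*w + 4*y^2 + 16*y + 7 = -12*w^2 - 60*w + 4*y^2 + y*(20 - 8*w)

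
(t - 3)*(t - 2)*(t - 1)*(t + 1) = t^4 - 5*t^3 + 5*t^2 + 5*t - 6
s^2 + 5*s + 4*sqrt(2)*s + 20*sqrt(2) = (s + 5)*(s + 4*sqrt(2))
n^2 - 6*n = n*(n - 6)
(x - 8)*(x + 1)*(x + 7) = x^3 - 57*x - 56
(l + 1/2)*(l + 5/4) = l^2 + 7*l/4 + 5/8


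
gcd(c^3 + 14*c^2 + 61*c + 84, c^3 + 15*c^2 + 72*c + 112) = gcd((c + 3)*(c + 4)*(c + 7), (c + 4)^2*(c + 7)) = c^2 + 11*c + 28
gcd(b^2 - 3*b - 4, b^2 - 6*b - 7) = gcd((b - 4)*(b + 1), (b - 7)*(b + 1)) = b + 1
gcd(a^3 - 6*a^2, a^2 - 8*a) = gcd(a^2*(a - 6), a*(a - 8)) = a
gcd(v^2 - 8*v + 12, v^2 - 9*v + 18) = v - 6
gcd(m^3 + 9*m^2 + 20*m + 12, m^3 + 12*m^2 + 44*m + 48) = m^2 + 8*m + 12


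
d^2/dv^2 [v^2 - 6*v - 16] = 2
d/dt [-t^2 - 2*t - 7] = -2*t - 2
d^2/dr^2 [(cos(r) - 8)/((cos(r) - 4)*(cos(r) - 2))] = (26*(1 - cos(r)^2)^2 - cos(r)^5 - 94*cos(r)^3 - 12*cos(r)^2 + 560*cos(r) - 378)/((cos(r) - 4)^3*(cos(r) - 2)^3)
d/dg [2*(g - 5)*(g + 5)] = 4*g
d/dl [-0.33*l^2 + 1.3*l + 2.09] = 1.3 - 0.66*l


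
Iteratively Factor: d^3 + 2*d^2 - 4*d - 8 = (d + 2)*(d^2 - 4) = (d - 2)*(d + 2)*(d + 2)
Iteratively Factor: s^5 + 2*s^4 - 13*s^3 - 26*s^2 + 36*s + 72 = (s + 3)*(s^4 - s^3 - 10*s^2 + 4*s + 24) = (s - 3)*(s + 3)*(s^3 + 2*s^2 - 4*s - 8) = (s - 3)*(s - 2)*(s + 3)*(s^2 + 4*s + 4) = (s - 3)*(s - 2)*(s + 2)*(s + 3)*(s + 2)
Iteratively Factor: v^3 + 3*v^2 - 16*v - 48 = (v + 4)*(v^2 - v - 12) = (v + 3)*(v + 4)*(v - 4)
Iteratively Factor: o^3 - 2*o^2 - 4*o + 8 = (o - 2)*(o^2 - 4) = (o - 2)*(o + 2)*(o - 2)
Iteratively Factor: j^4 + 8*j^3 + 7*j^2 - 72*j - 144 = (j - 3)*(j^3 + 11*j^2 + 40*j + 48) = (j - 3)*(j + 3)*(j^2 + 8*j + 16) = (j - 3)*(j + 3)*(j + 4)*(j + 4)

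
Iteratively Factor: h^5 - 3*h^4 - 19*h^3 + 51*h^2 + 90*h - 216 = (h - 4)*(h^4 + h^3 - 15*h^2 - 9*h + 54) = (h - 4)*(h - 2)*(h^3 + 3*h^2 - 9*h - 27) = (h - 4)*(h - 3)*(h - 2)*(h^2 + 6*h + 9) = (h - 4)*(h - 3)*(h - 2)*(h + 3)*(h + 3)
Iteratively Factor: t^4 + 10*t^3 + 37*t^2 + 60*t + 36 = (t + 3)*(t^3 + 7*t^2 + 16*t + 12) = (t + 3)^2*(t^2 + 4*t + 4) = (t + 2)*(t + 3)^2*(t + 2)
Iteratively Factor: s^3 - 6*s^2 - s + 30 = (s + 2)*(s^2 - 8*s + 15) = (s - 3)*(s + 2)*(s - 5)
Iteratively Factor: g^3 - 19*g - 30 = (g + 2)*(g^2 - 2*g - 15) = (g + 2)*(g + 3)*(g - 5)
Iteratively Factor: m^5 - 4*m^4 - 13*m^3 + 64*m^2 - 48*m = (m - 4)*(m^4 - 13*m^2 + 12*m) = m*(m - 4)*(m^3 - 13*m + 12) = m*(m - 4)*(m - 3)*(m^2 + 3*m - 4) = m*(m - 4)*(m - 3)*(m + 4)*(m - 1)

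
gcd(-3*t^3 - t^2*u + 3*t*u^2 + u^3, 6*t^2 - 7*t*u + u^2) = t - u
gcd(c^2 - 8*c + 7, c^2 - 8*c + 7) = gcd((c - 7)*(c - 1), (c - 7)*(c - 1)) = c^2 - 8*c + 7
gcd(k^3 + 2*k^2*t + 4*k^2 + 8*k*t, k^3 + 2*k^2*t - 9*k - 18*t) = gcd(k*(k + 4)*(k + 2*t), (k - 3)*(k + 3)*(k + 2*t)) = k + 2*t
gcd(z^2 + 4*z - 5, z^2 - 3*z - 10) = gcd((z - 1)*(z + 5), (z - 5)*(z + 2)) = 1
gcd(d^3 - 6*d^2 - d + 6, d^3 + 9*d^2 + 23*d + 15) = d + 1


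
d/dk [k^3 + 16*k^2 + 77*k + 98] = 3*k^2 + 32*k + 77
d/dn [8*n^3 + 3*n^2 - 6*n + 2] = 24*n^2 + 6*n - 6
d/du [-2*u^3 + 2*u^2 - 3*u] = -6*u^2 + 4*u - 3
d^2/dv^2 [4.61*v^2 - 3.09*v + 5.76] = 9.22000000000000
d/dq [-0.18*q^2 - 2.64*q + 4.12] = -0.36*q - 2.64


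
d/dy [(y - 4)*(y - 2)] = 2*y - 6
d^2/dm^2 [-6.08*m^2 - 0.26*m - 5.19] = -12.1600000000000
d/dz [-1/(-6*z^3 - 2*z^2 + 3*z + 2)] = (-18*z^2 - 4*z + 3)/(6*z^3 + 2*z^2 - 3*z - 2)^2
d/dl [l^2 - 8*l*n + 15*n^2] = 2*l - 8*n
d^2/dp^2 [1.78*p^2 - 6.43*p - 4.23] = 3.56000000000000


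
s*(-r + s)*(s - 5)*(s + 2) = -r*s^3 + 3*r*s^2 + 10*r*s + s^4 - 3*s^3 - 10*s^2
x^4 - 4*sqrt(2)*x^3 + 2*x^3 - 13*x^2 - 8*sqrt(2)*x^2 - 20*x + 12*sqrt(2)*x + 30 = (x - 1)*(x + 3)*(x - 5*sqrt(2))*(x + sqrt(2))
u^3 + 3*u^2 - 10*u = u*(u - 2)*(u + 5)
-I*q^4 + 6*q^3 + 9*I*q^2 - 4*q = q*(q + I)*(q + 4*I)*(-I*q + 1)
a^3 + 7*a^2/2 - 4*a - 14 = (a - 2)*(a + 2)*(a + 7/2)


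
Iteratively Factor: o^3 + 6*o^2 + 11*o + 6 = (o + 2)*(o^2 + 4*o + 3) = (o + 2)*(o + 3)*(o + 1)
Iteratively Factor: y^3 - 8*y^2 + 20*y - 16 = (y - 2)*(y^2 - 6*y + 8) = (y - 4)*(y - 2)*(y - 2)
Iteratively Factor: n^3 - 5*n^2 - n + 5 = (n + 1)*(n^2 - 6*n + 5) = (n - 5)*(n + 1)*(n - 1)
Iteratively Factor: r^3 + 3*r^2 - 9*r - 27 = (r + 3)*(r^2 - 9) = (r + 3)^2*(r - 3)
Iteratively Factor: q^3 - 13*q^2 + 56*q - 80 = (q - 5)*(q^2 - 8*q + 16) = (q - 5)*(q - 4)*(q - 4)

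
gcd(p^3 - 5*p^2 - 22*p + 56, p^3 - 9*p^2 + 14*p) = p^2 - 9*p + 14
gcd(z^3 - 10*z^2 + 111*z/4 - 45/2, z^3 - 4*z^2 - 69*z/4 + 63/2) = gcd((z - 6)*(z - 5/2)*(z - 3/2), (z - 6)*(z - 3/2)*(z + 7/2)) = z^2 - 15*z/2 + 9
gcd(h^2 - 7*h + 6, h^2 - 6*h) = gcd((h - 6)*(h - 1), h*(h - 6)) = h - 6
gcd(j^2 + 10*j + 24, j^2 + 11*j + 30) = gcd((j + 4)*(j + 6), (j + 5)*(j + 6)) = j + 6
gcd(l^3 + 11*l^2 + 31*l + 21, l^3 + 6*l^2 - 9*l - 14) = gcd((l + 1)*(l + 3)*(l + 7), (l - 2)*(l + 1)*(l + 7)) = l^2 + 8*l + 7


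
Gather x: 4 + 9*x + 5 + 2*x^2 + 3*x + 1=2*x^2 + 12*x + 10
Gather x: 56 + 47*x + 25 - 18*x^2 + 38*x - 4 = -18*x^2 + 85*x + 77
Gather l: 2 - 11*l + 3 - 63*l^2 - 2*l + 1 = -63*l^2 - 13*l + 6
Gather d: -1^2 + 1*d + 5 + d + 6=2*d + 10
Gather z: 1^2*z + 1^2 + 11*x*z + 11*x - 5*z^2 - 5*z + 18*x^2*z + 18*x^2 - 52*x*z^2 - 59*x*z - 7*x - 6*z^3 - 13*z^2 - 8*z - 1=18*x^2 + 4*x - 6*z^3 + z^2*(-52*x - 18) + z*(18*x^2 - 48*x - 12)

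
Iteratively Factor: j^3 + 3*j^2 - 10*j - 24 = (j + 2)*(j^2 + j - 12) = (j + 2)*(j + 4)*(j - 3)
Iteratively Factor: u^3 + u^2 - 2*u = (u + 2)*(u^2 - u) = u*(u + 2)*(u - 1)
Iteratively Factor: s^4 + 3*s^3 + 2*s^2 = (s)*(s^3 + 3*s^2 + 2*s) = s*(s + 2)*(s^2 + s) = s^2*(s + 2)*(s + 1)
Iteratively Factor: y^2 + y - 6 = (y + 3)*(y - 2)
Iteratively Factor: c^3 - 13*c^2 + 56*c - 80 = (c - 5)*(c^2 - 8*c + 16) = (c - 5)*(c - 4)*(c - 4)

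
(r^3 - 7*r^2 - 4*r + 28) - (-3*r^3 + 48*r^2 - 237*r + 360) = 4*r^3 - 55*r^2 + 233*r - 332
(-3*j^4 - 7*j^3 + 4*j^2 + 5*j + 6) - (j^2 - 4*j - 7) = -3*j^4 - 7*j^3 + 3*j^2 + 9*j + 13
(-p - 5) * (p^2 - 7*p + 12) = -p^3 + 2*p^2 + 23*p - 60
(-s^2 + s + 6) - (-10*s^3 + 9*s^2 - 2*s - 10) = 10*s^3 - 10*s^2 + 3*s + 16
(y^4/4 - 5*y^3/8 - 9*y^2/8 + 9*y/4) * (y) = y^5/4 - 5*y^4/8 - 9*y^3/8 + 9*y^2/4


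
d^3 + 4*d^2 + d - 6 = (d - 1)*(d + 2)*(d + 3)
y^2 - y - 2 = (y - 2)*(y + 1)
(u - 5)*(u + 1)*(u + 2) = u^3 - 2*u^2 - 13*u - 10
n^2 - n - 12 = (n - 4)*(n + 3)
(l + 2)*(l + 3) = l^2 + 5*l + 6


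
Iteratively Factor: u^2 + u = (u + 1)*(u)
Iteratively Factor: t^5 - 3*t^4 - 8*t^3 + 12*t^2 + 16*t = (t - 4)*(t^4 + t^3 - 4*t^2 - 4*t) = (t - 4)*(t - 2)*(t^3 + 3*t^2 + 2*t) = (t - 4)*(t - 2)*(t + 1)*(t^2 + 2*t) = (t - 4)*(t - 2)*(t + 1)*(t + 2)*(t)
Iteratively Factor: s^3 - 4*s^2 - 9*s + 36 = (s + 3)*(s^2 - 7*s + 12) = (s - 4)*(s + 3)*(s - 3)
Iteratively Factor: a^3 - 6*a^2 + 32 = (a - 4)*(a^2 - 2*a - 8) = (a - 4)*(a + 2)*(a - 4)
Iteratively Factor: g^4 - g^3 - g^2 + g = (g + 1)*(g^3 - 2*g^2 + g) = (g - 1)*(g + 1)*(g^2 - g) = (g - 1)^2*(g + 1)*(g)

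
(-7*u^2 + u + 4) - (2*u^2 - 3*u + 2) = -9*u^2 + 4*u + 2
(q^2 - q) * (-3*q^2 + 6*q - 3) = -3*q^4 + 9*q^3 - 9*q^2 + 3*q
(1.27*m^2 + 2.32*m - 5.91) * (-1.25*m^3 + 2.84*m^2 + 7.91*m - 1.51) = -1.5875*m^5 + 0.7068*m^4 + 24.022*m^3 - 0.350899999999999*m^2 - 50.2513*m + 8.9241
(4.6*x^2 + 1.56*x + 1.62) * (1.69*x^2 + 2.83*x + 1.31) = 7.774*x^4 + 15.6544*x^3 + 13.1786*x^2 + 6.6282*x + 2.1222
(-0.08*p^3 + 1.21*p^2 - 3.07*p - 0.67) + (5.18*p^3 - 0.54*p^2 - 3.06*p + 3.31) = 5.1*p^3 + 0.67*p^2 - 6.13*p + 2.64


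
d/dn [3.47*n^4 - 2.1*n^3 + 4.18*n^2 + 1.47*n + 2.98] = 13.88*n^3 - 6.3*n^2 + 8.36*n + 1.47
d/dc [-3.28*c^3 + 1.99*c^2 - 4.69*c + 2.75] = -9.84*c^2 + 3.98*c - 4.69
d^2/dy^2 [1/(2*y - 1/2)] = 64/(4*y - 1)^3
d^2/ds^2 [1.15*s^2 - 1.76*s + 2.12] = 2.30000000000000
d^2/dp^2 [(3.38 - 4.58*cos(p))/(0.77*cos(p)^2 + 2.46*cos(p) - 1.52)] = (-1.12121419746817*(1 - cos(p)^2)^2 + 0.182407044673262*cos(p)^5 + 0.505439131329644*cos(p)^3 - 2.72128233774902*cos(p)^2 + 0.28178531834892*cos(p) + 2.09990101388224)/(0.313008130081301*cos(p)^2 + 1.0*cos(p) - 0.617886178861789)^3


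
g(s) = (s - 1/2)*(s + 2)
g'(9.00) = 19.50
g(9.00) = 93.50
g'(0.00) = 1.50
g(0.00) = -1.00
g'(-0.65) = 0.20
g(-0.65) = -1.55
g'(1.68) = 4.86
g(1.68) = 4.34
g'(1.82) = 5.14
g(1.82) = 5.04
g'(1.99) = 5.48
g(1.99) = 5.95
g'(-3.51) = -5.52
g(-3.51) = 6.06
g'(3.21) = 7.92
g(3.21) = 14.12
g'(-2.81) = -4.12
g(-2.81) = 2.68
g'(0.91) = 3.32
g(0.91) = 1.19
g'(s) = 2*s + 3/2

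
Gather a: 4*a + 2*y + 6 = 4*a + 2*y + 6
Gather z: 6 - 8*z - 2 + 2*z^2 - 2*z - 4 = 2*z^2 - 10*z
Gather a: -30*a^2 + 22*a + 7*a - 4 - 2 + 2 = -30*a^2 + 29*a - 4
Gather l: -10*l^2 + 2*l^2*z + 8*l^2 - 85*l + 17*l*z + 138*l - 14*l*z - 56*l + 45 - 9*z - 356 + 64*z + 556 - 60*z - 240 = l^2*(2*z - 2) + l*(3*z - 3) - 5*z + 5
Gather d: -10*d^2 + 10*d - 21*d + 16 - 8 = -10*d^2 - 11*d + 8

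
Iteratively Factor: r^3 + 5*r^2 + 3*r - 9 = (r + 3)*(r^2 + 2*r - 3) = (r - 1)*(r + 3)*(r + 3)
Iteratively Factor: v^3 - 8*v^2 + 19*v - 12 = (v - 1)*(v^2 - 7*v + 12) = (v - 3)*(v - 1)*(v - 4)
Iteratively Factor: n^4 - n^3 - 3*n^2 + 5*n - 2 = (n + 2)*(n^3 - 3*n^2 + 3*n - 1) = (n - 1)*(n + 2)*(n^2 - 2*n + 1) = (n - 1)^2*(n + 2)*(n - 1)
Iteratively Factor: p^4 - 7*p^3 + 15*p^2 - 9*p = (p)*(p^3 - 7*p^2 + 15*p - 9) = p*(p - 3)*(p^2 - 4*p + 3) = p*(p - 3)*(p - 1)*(p - 3)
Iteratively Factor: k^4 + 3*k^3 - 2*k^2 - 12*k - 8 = (k + 2)*(k^3 + k^2 - 4*k - 4) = (k + 2)^2*(k^2 - k - 2) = (k - 2)*(k + 2)^2*(k + 1)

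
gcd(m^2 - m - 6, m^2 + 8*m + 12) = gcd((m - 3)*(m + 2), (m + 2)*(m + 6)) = m + 2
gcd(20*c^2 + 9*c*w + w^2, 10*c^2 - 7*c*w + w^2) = 1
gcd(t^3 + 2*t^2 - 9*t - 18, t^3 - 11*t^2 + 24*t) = t - 3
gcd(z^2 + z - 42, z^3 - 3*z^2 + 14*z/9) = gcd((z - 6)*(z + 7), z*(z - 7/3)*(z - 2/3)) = 1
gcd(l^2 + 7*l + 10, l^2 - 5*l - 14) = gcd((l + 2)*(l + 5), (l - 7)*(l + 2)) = l + 2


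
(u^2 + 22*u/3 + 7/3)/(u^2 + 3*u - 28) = (u + 1/3)/(u - 4)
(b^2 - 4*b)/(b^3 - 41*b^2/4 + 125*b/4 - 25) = 4*b/(4*b^2 - 25*b + 25)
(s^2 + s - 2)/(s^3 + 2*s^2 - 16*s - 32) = (s - 1)/(s^2 - 16)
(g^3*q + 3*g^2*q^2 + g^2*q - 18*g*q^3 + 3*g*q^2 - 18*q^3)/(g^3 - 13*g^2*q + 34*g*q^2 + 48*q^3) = q*(g^3 + 3*g^2*q + g^2 - 18*g*q^2 + 3*g*q - 18*q^2)/(g^3 - 13*g^2*q + 34*g*q^2 + 48*q^3)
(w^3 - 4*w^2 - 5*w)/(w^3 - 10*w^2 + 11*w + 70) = w*(w + 1)/(w^2 - 5*w - 14)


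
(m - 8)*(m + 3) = m^2 - 5*m - 24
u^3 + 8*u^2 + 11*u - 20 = (u - 1)*(u + 4)*(u + 5)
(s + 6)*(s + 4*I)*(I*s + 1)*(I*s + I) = -s^4 - 7*s^3 - 3*I*s^3 - 10*s^2 - 21*I*s^2 - 28*s - 18*I*s - 24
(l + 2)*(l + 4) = l^2 + 6*l + 8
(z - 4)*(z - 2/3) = z^2 - 14*z/3 + 8/3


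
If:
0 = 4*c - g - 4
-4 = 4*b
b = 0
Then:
No Solution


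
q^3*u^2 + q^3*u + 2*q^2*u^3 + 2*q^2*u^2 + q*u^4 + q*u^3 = u*(q + u)^2*(q*u + q)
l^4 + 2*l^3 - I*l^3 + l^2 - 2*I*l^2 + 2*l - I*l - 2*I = (l + 2)*(l - I)^2*(l + I)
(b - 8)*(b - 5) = b^2 - 13*b + 40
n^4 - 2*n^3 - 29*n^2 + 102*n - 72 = (n - 4)*(n - 3)*(n - 1)*(n + 6)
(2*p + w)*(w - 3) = 2*p*w - 6*p + w^2 - 3*w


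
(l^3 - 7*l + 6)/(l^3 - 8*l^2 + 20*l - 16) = (l^2 + 2*l - 3)/(l^2 - 6*l + 8)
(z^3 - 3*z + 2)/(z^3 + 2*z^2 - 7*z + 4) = (z + 2)/(z + 4)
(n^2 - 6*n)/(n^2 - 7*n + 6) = n/(n - 1)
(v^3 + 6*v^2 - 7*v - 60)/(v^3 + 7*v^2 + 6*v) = (v^3 + 6*v^2 - 7*v - 60)/(v*(v^2 + 7*v + 6))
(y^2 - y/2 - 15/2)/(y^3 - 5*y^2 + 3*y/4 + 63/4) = 2*(2*y + 5)/(4*y^2 - 8*y - 21)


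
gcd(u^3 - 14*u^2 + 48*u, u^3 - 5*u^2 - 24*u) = u^2 - 8*u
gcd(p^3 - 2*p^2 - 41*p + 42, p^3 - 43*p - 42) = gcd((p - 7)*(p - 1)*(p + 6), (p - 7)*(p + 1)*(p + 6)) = p^2 - p - 42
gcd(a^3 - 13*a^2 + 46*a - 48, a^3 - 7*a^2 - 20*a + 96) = a^2 - 11*a + 24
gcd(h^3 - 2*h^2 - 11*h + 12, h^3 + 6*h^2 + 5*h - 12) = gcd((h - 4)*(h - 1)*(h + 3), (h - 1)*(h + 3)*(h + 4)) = h^2 + 2*h - 3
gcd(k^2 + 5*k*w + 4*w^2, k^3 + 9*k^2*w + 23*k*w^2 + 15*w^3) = k + w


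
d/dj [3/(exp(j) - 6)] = -3*exp(j)/(exp(j) - 6)^2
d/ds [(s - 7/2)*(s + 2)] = 2*s - 3/2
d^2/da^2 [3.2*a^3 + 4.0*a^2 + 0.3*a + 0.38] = 19.2*a + 8.0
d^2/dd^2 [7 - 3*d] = 0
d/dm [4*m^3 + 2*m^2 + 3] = 4*m*(3*m + 1)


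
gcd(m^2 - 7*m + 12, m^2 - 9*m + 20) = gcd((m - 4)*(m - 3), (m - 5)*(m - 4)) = m - 4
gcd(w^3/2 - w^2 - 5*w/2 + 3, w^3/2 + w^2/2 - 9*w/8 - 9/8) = 1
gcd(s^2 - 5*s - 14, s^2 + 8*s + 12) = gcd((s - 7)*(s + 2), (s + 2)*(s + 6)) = s + 2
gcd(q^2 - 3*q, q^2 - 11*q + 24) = q - 3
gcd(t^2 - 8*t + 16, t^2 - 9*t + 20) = t - 4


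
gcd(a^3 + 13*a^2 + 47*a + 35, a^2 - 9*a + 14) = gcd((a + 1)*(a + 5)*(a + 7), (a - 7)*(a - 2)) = 1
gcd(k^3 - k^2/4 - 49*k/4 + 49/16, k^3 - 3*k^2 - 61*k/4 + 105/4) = k + 7/2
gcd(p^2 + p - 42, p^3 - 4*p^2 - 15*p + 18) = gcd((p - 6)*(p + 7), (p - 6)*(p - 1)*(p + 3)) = p - 6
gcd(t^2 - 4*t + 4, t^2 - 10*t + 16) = t - 2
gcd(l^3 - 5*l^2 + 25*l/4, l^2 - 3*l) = l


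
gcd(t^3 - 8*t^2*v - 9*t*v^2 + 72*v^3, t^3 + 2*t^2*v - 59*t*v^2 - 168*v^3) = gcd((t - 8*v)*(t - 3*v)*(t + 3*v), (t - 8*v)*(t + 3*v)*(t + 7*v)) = t^2 - 5*t*v - 24*v^2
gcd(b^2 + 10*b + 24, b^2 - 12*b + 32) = 1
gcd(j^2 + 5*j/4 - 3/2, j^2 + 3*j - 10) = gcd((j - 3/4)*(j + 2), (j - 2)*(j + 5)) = 1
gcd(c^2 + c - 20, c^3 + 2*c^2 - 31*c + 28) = c - 4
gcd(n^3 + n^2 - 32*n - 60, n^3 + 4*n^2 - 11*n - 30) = n^2 + 7*n + 10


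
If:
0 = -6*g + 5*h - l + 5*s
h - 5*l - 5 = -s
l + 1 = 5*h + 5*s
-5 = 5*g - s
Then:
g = 1/6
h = -35/6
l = -1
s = 35/6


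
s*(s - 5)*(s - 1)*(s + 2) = s^4 - 4*s^3 - 7*s^2 + 10*s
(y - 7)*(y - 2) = y^2 - 9*y + 14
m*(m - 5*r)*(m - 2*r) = m^3 - 7*m^2*r + 10*m*r^2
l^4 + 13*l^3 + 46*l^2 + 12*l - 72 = (l - 1)*(l + 2)*(l + 6)^2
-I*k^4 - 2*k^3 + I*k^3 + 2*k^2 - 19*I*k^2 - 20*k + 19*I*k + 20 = (k - 5*I)*(k - I)*(k + 4*I)*(-I*k + I)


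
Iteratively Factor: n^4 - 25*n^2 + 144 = (n - 3)*(n^3 + 3*n^2 - 16*n - 48) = (n - 3)*(n + 3)*(n^2 - 16) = (n - 4)*(n - 3)*(n + 3)*(n + 4)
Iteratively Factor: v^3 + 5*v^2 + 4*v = (v + 1)*(v^2 + 4*v) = (v + 1)*(v + 4)*(v)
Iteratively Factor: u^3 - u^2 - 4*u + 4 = (u + 2)*(u^2 - 3*u + 2) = (u - 2)*(u + 2)*(u - 1)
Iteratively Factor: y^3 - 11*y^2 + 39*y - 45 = (y - 3)*(y^2 - 8*y + 15) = (y - 5)*(y - 3)*(y - 3)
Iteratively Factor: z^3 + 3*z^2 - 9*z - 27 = (z + 3)*(z^2 - 9) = (z + 3)^2*(z - 3)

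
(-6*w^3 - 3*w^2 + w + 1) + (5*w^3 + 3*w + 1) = -w^3 - 3*w^2 + 4*w + 2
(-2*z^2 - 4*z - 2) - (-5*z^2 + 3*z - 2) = 3*z^2 - 7*z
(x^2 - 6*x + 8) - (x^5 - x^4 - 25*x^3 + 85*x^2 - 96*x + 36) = -x^5 + x^4 + 25*x^3 - 84*x^2 + 90*x - 28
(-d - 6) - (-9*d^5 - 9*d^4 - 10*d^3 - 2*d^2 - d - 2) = 9*d^5 + 9*d^4 + 10*d^3 + 2*d^2 - 4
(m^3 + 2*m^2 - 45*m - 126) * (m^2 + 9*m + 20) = m^5 + 11*m^4 - 7*m^3 - 491*m^2 - 2034*m - 2520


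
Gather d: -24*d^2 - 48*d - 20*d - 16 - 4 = -24*d^2 - 68*d - 20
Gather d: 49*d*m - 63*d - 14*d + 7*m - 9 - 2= d*(49*m - 77) + 7*m - 11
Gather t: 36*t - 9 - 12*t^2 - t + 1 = -12*t^2 + 35*t - 8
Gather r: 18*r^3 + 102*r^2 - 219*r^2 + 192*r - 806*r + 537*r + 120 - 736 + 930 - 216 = 18*r^3 - 117*r^2 - 77*r + 98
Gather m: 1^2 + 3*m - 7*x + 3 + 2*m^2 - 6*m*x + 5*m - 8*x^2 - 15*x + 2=2*m^2 + m*(8 - 6*x) - 8*x^2 - 22*x + 6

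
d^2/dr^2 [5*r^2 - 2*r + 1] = 10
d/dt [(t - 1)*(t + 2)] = 2*t + 1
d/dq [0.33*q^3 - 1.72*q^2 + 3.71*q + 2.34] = 0.99*q^2 - 3.44*q + 3.71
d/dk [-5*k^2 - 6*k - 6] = -10*k - 6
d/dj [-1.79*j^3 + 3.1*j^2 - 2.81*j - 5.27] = -5.37*j^2 + 6.2*j - 2.81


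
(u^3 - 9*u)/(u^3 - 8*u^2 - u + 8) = u*(u^2 - 9)/(u^3 - 8*u^2 - u + 8)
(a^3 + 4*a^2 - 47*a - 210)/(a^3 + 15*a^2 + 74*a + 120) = (a - 7)/(a + 4)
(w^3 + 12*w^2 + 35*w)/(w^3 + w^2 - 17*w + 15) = w*(w + 7)/(w^2 - 4*w + 3)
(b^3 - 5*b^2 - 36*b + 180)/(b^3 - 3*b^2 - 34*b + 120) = (b - 6)/(b - 4)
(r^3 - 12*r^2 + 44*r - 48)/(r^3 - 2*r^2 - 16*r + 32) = (r - 6)/(r + 4)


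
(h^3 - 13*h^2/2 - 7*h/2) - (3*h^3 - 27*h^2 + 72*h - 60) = -2*h^3 + 41*h^2/2 - 151*h/2 + 60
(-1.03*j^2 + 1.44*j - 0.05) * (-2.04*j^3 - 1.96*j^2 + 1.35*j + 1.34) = 2.1012*j^5 - 0.9188*j^4 - 4.1109*j^3 + 0.6618*j^2 + 1.8621*j - 0.067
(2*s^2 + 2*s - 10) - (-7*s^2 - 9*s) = 9*s^2 + 11*s - 10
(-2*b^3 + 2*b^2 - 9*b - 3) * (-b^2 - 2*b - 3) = 2*b^5 + 2*b^4 + 11*b^3 + 15*b^2 + 33*b + 9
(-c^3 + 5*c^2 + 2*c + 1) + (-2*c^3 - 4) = -3*c^3 + 5*c^2 + 2*c - 3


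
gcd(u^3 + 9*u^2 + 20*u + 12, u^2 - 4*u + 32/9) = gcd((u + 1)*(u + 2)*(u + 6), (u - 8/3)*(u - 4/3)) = 1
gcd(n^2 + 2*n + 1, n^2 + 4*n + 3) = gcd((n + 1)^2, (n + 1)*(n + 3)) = n + 1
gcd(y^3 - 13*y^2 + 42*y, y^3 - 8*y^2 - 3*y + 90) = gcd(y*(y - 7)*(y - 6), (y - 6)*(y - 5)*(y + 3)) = y - 6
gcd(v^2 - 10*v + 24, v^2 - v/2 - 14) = v - 4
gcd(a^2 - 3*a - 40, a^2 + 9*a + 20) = a + 5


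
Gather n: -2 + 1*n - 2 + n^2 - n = n^2 - 4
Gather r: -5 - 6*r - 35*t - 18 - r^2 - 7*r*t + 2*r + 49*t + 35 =-r^2 + r*(-7*t - 4) + 14*t + 12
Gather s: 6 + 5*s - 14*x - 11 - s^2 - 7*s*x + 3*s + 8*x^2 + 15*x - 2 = -s^2 + s*(8 - 7*x) + 8*x^2 + x - 7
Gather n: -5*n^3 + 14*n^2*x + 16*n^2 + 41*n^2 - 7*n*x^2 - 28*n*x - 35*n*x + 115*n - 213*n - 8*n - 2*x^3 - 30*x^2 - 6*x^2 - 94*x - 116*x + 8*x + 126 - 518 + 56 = -5*n^3 + n^2*(14*x + 57) + n*(-7*x^2 - 63*x - 106) - 2*x^3 - 36*x^2 - 202*x - 336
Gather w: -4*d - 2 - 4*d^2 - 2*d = -4*d^2 - 6*d - 2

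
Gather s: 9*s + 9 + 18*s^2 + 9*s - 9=18*s^2 + 18*s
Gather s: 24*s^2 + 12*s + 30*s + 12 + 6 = 24*s^2 + 42*s + 18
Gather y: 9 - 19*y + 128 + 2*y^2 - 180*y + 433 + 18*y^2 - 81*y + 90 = 20*y^2 - 280*y + 660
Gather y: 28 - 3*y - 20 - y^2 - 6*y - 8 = -y^2 - 9*y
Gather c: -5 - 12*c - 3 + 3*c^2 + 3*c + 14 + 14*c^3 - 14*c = 14*c^3 + 3*c^2 - 23*c + 6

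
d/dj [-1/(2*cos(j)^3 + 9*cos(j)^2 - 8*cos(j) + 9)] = 8*(-3*cos(j)^2 - 9*cos(j) + 4)*sin(j)/(-13*cos(j) + 9*cos(2*j) + cos(3*j) + 27)^2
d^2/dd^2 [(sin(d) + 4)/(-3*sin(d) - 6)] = 2*(sin(d)^2 - 2*sin(d) - 2)/(3*(sin(d) + 2)^3)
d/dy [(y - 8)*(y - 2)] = 2*y - 10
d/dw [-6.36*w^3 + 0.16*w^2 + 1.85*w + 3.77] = -19.08*w^2 + 0.32*w + 1.85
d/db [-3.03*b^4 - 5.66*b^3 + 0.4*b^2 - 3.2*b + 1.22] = -12.12*b^3 - 16.98*b^2 + 0.8*b - 3.2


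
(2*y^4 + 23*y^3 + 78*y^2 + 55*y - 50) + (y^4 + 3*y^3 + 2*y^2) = 3*y^4 + 26*y^3 + 80*y^2 + 55*y - 50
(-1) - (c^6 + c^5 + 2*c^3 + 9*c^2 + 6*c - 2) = -c^6 - c^5 - 2*c^3 - 9*c^2 - 6*c + 1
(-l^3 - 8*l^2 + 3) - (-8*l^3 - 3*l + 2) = 7*l^3 - 8*l^2 + 3*l + 1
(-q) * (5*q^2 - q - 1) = -5*q^3 + q^2 + q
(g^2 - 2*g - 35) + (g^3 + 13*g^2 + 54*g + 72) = g^3 + 14*g^2 + 52*g + 37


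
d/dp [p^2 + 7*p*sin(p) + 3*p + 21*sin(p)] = 7*p*cos(p) + 2*p + 7*sin(p) + 21*cos(p) + 3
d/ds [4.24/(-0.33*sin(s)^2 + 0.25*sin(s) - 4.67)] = (2.7984*sin(s) - 1.06)*cos(s)/(0.33*sin(s)^2 - 0.25*sin(s) + 4.67)^2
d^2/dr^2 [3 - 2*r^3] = -12*r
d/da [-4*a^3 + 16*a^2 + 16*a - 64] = -12*a^2 + 32*a + 16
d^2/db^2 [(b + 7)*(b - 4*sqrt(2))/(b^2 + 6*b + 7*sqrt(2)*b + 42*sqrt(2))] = 2*(-11*sqrt(2)*b^3 + b^3 - 210*sqrt(2)*b^2 - 1386*sqrt(2)*b - 168*b - 3164*sqrt(2) - 924)/(b^6 + 18*b^5 + 21*sqrt(2)*b^5 + 402*b^4 + 378*sqrt(2)*b^4 + 2954*sqrt(2)*b^3 + 5508*b^3 + 16884*sqrt(2)*b^2 + 31752*b^2 + 63504*b + 74088*sqrt(2)*b + 148176*sqrt(2))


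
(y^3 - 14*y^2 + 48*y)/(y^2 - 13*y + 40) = y*(y - 6)/(y - 5)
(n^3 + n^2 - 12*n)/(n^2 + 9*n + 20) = n*(n - 3)/(n + 5)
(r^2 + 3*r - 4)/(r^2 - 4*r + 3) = (r + 4)/(r - 3)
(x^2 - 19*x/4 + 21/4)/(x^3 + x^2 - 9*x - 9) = (x - 7/4)/(x^2 + 4*x + 3)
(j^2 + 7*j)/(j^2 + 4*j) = (j + 7)/(j + 4)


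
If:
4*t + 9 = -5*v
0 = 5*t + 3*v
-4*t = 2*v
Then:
No Solution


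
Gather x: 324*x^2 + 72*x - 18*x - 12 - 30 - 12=324*x^2 + 54*x - 54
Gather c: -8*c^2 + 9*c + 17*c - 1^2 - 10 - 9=-8*c^2 + 26*c - 20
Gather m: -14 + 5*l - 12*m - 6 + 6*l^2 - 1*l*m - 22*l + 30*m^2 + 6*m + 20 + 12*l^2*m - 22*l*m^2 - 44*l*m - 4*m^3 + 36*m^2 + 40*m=6*l^2 - 17*l - 4*m^3 + m^2*(66 - 22*l) + m*(12*l^2 - 45*l + 34)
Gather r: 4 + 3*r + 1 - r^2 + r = -r^2 + 4*r + 5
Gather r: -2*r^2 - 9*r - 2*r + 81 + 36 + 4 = -2*r^2 - 11*r + 121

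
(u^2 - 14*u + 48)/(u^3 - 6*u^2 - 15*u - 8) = (u - 6)/(u^2 + 2*u + 1)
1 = 1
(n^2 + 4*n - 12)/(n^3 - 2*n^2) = (n + 6)/n^2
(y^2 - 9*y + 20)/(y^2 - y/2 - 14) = 2*(y - 5)/(2*y + 7)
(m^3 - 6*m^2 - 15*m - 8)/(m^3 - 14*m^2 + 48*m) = (m^2 + 2*m + 1)/(m*(m - 6))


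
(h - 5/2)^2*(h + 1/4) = h^3 - 19*h^2/4 + 5*h + 25/16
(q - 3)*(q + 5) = q^2 + 2*q - 15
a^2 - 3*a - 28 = (a - 7)*(a + 4)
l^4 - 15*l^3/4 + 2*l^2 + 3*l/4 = l*(l - 3)*(l - 1)*(l + 1/4)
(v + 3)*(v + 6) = v^2 + 9*v + 18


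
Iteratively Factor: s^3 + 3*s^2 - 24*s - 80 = (s - 5)*(s^2 + 8*s + 16) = (s - 5)*(s + 4)*(s + 4)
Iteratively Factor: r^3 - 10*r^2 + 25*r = (r)*(r^2 - 10*r + 25) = r*(r - 5)*(r - 5)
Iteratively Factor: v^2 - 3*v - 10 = (v + 2)*(v - 5)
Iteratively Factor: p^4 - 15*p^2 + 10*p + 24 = (p + 4)*(p^3 - 4*p^2 + p + 6) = (p - 2)*(p + 4)*(p^2 - 2*p - 3) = (p - 2)*(p + 1)*(p + 4)*(p - 3)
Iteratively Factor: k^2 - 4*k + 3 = (k - 3)*(k - 1)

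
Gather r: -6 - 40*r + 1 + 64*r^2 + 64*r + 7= 64*r^2 + 24*r + 2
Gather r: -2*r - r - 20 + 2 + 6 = -3*r - 12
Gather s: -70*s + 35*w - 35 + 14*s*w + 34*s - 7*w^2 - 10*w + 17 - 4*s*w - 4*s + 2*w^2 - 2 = s*(10*w - 40) - 5*w^2 + 25*w - 20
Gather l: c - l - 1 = c - l - 1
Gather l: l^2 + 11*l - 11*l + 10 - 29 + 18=l^2 - 1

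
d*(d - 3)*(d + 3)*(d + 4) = d^4 + 4*d^3 - 9*d^2 - 36*d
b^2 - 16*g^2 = (b - 4*g)*(b + 4*g)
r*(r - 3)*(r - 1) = r^3 - 4*r^2 + 3*r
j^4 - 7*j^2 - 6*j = j*(j - 3)*(j + 1)*(j + 2)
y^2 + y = y*(y + 1)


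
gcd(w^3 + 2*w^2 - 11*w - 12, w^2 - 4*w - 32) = w + 4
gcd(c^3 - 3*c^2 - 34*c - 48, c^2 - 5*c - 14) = c + 2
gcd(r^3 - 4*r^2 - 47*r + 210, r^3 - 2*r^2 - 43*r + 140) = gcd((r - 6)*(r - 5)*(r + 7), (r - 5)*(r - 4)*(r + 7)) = r^2 + 2*r - 35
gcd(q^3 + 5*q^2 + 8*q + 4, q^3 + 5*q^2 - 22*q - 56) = q + 2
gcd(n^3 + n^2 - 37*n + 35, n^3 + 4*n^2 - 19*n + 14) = n^2 + 6*n - 7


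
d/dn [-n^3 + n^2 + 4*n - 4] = -3*n^2 + 2*n + 4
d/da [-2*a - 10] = -2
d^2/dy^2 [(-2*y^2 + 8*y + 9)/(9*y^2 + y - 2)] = 2*(666*y^3 + 2079*y^2 + 675*y + 179)/(729*y^6 + 243*y^5 - 459*y^4 - 107*y^3 + 102*y^2 + 12*y - 8)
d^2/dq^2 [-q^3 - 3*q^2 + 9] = -6*q - 6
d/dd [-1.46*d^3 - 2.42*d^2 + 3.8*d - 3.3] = -4.38*d^2 - 4.84*d + 3.8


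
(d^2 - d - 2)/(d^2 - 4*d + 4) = (d + 1)/(d - 2)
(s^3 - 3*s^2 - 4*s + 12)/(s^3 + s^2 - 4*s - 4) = (s - 3)/(s + 1)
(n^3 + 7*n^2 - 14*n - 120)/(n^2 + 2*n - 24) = n + 5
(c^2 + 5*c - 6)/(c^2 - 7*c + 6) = (c + 6)/(c - 6)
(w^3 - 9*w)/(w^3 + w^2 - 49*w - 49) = w*(w^2 - 9)/(w^3 + w^2 - 49*w - 49)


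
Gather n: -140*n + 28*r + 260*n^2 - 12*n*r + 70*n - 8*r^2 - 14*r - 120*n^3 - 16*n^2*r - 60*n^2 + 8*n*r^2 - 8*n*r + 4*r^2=-120*n^3 + n^2*(200 - 16*r) + n*(8*r^2 - 20*r - 70) - 4*r^2 + 14*r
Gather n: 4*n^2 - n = 4*n^2 - n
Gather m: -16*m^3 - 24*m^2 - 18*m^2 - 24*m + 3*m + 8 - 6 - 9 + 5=-16*m^3 - 42*m^2 - 21*m - 2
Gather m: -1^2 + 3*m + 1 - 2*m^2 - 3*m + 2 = 2 - 2*m^2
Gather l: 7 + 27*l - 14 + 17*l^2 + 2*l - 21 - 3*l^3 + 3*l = -3*l^3 + 17*l^2 + 32*l - 28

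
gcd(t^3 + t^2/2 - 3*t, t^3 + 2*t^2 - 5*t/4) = t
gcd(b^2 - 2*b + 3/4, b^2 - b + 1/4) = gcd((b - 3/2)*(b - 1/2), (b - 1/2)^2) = b - 1/2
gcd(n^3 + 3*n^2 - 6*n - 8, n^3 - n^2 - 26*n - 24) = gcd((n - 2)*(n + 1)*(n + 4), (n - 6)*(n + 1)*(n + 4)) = n^2 + 5*n + 4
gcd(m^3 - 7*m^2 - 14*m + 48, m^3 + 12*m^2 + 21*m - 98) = m - 2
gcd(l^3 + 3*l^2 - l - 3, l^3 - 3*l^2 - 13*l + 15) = l^2 + 2*l - 3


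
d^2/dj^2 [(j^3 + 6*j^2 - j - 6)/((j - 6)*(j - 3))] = 8*(29*j^3 - 207*j^2 + 297*j + 351)/(j^6 - 27*j^5 + 297*j^4 - 1701*j^3 + 5346*j^2 - 8748*j + 5832)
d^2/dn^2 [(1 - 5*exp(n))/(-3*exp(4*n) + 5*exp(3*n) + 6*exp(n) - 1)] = (405*exp(8*n) - 969*exp(7*n) + 845*exp(6*n) + 585*exp(5*n) - 948*exp(4*n) + 313*exp(3*n) - 45*exp(2*n) - 6*exp(n) - 1)*exp(n)/(27*exp(12*n) - 135*exp(11*n) + 225*exp(10*n) - 287*exp(9*n) + 567*exp(8*n) - 540*exp(7*n) + 399*exp(6*n) - 648*exp(5*n) + 189*exp(4*n) - 231*exp(3*n) + 108*exp(2*n) - 18*exp(n) + 1)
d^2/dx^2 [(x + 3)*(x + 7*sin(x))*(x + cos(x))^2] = -2*(x + 3)*(x + 7*sin(x))*(x + cos(x))*cos(x) + 2*(x + 3)*(x + 7*sin(x))*(sin(x) - 1)^2 - 7*(x + 3)*(x + cos(x))^2*sin(x) - 4*(x + 3)*(x + cos(x))*(sin(x) - 1)*(7*cos(x) + 1) - 4*(x + 7*sin(x))*(x + cos(x))*(sin(x) - 1) + 2*(x + cos(x))^2*(7*cos(x) + 1)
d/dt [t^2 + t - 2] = 2*t + 1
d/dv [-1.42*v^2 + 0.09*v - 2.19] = 0.09 - 2.84*v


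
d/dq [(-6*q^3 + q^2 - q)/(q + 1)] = (-12*q^3 - 17*q^2 + 2*q - 1)/(q^2 + 2*q + 1)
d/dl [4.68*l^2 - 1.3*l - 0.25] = 9.36*l - 1.3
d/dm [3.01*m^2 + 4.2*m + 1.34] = 6.02*m + 4.2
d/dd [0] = 0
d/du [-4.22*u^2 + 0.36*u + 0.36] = 0.36 - 8.44*u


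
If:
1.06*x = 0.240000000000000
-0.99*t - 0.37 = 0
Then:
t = -0.37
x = 0.23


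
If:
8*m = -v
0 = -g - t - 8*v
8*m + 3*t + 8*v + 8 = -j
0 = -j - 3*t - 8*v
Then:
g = -t - 64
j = -3*t - 64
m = -1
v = 8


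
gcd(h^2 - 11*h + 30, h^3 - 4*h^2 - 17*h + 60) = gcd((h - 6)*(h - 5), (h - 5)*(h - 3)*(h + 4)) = h - 5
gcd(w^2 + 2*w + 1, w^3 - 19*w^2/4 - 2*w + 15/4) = w + 1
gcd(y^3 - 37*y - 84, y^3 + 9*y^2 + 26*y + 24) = y^2 + 7*y + 12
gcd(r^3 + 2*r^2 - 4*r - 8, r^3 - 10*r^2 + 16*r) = r - 2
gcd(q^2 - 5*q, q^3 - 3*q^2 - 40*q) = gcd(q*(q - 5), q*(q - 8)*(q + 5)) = q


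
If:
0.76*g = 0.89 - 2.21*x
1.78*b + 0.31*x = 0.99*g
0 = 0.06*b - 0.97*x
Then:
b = 0.59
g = 1.07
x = 0.04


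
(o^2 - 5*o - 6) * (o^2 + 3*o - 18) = o^4 - 2*o^3 - 39*o^2 + 72*o + 108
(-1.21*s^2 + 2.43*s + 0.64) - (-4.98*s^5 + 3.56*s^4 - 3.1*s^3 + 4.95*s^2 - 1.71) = 4.98*s^5 - 3.56*s^4 + 3.1*s^3 - 6.16*s^2 + 2.43*s + 2.35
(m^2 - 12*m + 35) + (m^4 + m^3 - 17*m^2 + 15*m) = m^4 + m^3 - 16*m^2 + 3*m + 35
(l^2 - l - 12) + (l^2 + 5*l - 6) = 2*l^2 + 4*l - 18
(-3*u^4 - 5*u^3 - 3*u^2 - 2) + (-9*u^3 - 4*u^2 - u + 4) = -3*u^4 - 14*u^3 - 7*u^2 - u + 2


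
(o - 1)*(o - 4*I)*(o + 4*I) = o^3 - o^2 + 16*o - 16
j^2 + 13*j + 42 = (j + 6)*(j + 7)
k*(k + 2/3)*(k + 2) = k^3 + 8*k^2/3 + 4*k/3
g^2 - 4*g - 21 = (g - 7)*(g + 3)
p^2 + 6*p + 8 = (p + 2)*(p + 4)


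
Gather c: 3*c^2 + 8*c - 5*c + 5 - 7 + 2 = 3*c^2 + 3*c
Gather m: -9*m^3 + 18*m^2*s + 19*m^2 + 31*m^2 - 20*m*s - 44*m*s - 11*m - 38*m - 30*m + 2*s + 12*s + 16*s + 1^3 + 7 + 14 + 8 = -9*m^3 + m^2*(18*s + 50) + m*(-64*s - 79) + 30*s + 30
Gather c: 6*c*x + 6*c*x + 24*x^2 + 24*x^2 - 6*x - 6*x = 12*c*x + 48*x^2 - 12*x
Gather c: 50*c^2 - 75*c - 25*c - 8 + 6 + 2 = 50*c^2 - 100*c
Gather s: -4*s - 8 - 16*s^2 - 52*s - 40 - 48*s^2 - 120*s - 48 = -64*s^2 - 176*s - 96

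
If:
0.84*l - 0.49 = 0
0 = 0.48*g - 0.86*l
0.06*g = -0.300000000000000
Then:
No Solution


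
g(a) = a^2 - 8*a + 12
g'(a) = 2*a - 8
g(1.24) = 3.62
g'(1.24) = -5.52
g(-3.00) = 45.00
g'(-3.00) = -14.00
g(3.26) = -3.45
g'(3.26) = -1.48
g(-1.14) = 22.42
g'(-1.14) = -10.28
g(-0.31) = 14.58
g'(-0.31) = -8.62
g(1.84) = 0.67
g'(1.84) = -4.32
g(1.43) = 2.60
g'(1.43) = -5.14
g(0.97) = 5.18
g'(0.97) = -6.06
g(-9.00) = 165.00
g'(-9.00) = -26.00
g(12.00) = 60.00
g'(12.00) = 16.00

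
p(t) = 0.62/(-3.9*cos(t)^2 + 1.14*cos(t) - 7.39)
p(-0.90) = -0.08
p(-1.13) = -0.08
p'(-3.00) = -0.00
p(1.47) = -0.08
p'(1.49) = 0.01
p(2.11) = -0.07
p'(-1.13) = 0.02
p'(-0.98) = 0.03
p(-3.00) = -0.05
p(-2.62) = -0.05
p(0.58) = -0.07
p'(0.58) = -0.02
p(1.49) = -0.08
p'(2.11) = 0.03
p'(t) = 0.62*(-7.8*sin(t)*cos(t) + 1.14*sin(t))/(-3.9*cos(t)^2 + 1.14*cos(t) - 7.39)^2 = (0.7068 - 4.836*cos(t))*sin(t)/(3.9*cos(t)^2 - 1.14*cos(t) + 7.39)^2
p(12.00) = -0.07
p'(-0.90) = 0.03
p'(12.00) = 0.02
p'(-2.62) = -0.02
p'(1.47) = 0.00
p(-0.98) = -0.08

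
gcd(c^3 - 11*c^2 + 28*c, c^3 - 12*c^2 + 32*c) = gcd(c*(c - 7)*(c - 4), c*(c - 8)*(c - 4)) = c^2 - 4*c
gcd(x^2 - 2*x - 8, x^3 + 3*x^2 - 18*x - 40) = x^2 - 2*x - 8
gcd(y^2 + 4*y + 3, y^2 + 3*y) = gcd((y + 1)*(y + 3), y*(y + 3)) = y + 3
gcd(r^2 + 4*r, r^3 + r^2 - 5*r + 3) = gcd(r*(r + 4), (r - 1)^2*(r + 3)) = 1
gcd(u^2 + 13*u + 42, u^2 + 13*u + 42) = u^2 + 13*u + 42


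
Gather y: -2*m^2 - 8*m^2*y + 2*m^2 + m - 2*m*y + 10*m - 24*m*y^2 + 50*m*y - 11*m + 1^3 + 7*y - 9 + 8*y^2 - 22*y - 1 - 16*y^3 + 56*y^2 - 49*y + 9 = -16*y^3 + y^2*(64 - 24*m) + y*(-8*m^2 + 48*m - 64)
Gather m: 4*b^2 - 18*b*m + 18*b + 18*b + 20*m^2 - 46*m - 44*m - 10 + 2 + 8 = 4*b^2 + 36*b + 20*m^2 + m*(-18*b - 90)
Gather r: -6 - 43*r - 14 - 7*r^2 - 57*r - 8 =-7*r^2 - 100*r - 28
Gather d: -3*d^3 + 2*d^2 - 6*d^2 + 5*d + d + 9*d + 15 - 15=-3*d^3 - 4*d^2 + 15*d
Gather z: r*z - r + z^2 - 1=r*z - r + z^2 - 1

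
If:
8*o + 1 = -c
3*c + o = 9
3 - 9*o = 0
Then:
No Solution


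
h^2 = h^2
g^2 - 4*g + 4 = (g - 2)^2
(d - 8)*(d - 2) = d^2 - 10*d + 16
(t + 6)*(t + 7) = t^2 + 13*t + 42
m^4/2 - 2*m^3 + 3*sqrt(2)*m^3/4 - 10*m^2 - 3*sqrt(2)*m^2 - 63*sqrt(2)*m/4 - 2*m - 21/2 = (m/2 + sqrt(2)/2)*(m - 7)*(m + 3)*(m + sqrt(2)/2)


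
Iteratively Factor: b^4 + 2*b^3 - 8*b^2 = (b)*(b^3 + 2*b^2 - 8*b) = b*(b - 2)*(b^2 + 4*b) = b^2*(b - 2)*(b + 4)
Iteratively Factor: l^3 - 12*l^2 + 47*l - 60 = (l - 3)*(l^2 - 9*l + 20) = (l - 4)*(l - 3)*(l - 5)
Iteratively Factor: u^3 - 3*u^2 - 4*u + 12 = (u - 2)*(u^2 - u - 6) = (u - 3)*(u - 2)*(u + 2)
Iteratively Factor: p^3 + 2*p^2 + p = (p + 1)*(p^2 + p) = (p + 1)^2*(p)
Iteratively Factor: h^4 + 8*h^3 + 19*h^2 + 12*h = (h + 3)*(h^3 + 5*h^2 + 4*h) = (h + 3)*(h + 4)*(h^2 + h) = h*(h + 3)*(h + 4)*(h + 1)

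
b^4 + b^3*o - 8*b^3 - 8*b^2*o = b^2*(b - 8)*(b + o)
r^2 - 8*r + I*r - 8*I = (r - 8)*(r + I)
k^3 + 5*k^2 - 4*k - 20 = (k - 2)*(k + 2)*(k + 5)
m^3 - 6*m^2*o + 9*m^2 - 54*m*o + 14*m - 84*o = (m + 2)*(m + 7)*(m - 6*o)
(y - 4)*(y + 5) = y^2 + y - 20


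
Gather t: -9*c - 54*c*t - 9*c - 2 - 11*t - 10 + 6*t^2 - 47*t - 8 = -18*c + 6*t^2 + t*(-54*c - 58) - 20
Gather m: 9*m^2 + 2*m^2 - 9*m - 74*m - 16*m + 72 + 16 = 11*m^2 - 99*m + 88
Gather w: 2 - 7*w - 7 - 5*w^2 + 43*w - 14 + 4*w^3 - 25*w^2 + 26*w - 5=4*w^3 - 30*w^2 + 62*w - 24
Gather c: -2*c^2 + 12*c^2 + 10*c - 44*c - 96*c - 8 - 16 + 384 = 10*c^2 - 130*c + 360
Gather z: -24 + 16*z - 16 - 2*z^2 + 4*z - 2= -2*z^2 + 20*z - 42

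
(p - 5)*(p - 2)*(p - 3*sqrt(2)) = p^3 - 7*p^2 - 3*sqrt(2)*p^2 + 10*p + 21*sqrt(2)*p - 30*sqrt(2)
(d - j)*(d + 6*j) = d^2 + 5*d*j - 6*j^2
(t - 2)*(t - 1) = t^2 - 3*t + 2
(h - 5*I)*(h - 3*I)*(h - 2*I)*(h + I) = h^4 - 9*I*h^3 - 21*h^2 - I*h - 30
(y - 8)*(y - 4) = y^2 - 12*y + 32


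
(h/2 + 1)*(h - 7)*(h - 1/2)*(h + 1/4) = h^4/2 - 21*h^3/8 - 103*h^2/16 + 33*h/16 + 7/8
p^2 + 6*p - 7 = (p - 1)*(p + 7)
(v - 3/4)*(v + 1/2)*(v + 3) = v^3 + 11*v^2/4 - 9*v/8 - 9/8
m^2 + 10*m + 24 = (m + 4)*(m + 6)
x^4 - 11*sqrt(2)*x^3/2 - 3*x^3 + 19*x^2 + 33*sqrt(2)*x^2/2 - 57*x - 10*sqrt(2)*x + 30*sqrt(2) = (x - 3)*(x - 5*sqrt(2)/2)*(x - 2*sqrt(2))*(x - sqrt(2))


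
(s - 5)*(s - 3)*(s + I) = s^3 - 8*s^2 + I*s^2 + 15*s - 8*I*s + 15*I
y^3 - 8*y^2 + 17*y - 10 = (y - 5)*(y - 2)*(y - 1)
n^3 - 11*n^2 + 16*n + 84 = (n - 7)*(n - 6)*(n + 2)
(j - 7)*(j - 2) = j^2 - 9*j + 14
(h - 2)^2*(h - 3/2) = h^3 - 11*h^2/2 + 10*h - 6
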